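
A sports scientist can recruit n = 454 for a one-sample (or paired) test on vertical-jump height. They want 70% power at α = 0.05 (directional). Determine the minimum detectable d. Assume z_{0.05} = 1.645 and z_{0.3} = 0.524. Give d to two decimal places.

For a single sample (or paired design) of n = 454: d_min = (z_{α} + z_β)/√n.
z-sum = 1.645 + 0.524 = 2.169.
d_min = 2.169 / √454 = 2.169 / 21.307 = 0.102.

d_min ≈ 0.10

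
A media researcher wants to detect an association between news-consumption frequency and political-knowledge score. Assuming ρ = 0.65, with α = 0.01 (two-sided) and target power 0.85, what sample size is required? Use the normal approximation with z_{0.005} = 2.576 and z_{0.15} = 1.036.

n = 25

Fisher's z: C = ½·ln((1+r)/(1−r)) = ½·ln(4.7143) = 0.7753.
n = ((z_{α/2} + z_β)/C)² + 3.
(2.576 + 1.036) / 0.7753 = 3.612 / 0.7753 = 4.659.
n = 4.659² + 3 = 21.70 + 3 = 24.7.
Round up.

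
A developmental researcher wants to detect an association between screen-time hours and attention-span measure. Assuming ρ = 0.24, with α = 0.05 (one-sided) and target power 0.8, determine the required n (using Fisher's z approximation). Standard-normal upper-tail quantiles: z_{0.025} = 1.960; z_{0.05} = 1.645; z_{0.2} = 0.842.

n = 107

Fisher's z: C = ½·ln((1+r)/(1−r)) = ½·ln(1.6316) = 0.2448.
n = ((z_{α} + z_β)/C)² + 3.
(1.645 + 0.842) / 0.2448 = 2.487 / 0.2448 = 10.159.
n = 10.159² + 3 = 103.21 + 3 = 106.2.
Round up.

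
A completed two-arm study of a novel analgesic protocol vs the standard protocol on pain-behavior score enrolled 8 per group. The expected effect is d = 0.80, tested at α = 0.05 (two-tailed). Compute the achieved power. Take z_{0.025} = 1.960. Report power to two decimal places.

power ≈ 0.36

For two equal groups, power = Φ(d·√(n/2) − z_{α/2}).
d·√(n/2) = 0.80 × √(8/2) = 0.80 × 2.000 = 1.600.
z_β = 1.600 − 1.960 = -0.360.
Power = Φ(-0.360) = 0.359.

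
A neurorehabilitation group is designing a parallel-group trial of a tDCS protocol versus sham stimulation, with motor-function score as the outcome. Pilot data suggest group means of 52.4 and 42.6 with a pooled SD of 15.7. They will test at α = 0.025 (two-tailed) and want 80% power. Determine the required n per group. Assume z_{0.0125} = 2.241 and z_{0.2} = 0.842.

n = 49 per group

Cohen's d = |M₁ − M₂| / SD_pooled = |52.4 − 42.6| / 15.7 = 9.8 / 15.7 = 0.624.
For two independent groups with equal n: n = 2·((z_{α/2} + z_β) / d)².
z_{α/2} + z_β = 2.241 + 0.842 = 3.083.
n = 2 × (3.083 / 0.624)² = 2 × 4.941² = 2 × 24.41 = 48.8.
Round up to the next whole participant.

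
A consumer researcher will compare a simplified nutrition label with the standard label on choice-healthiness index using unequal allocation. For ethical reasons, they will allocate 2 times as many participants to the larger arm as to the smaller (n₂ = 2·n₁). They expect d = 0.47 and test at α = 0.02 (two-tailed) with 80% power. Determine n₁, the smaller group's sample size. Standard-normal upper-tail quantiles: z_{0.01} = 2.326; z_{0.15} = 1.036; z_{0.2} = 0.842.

With allocation ratio k = n₂/n₁ = 2, Var(x̄₁−x̄₂) = σ²(1/n₁ + 1/(k·n₁)) = σ²·(k+1)/(k·n₁).
So n₁ = (1 + 1/k)·((z_{α/2} + z_β)/d)² = 1.500 × (3.168/0.47)².
n₁ = 1.500 × 45.43 = 68.2.
Round up: n₁ = 69, giving n₂ = 2 × 69 = 138.

n₁ = 69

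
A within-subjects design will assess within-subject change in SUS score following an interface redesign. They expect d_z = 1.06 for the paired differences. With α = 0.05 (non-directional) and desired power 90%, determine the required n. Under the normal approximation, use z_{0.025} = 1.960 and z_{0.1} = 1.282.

n = 10 pairs

For a paired (one-sample on differences) test: n = ((z_{α/2} + z_β) / d)².
z_{α/2} + z_β = 1.960 + 1.282 = 3.242.
n = (3.242 / 1.06)² = 3.058² = 9.35.
Round up.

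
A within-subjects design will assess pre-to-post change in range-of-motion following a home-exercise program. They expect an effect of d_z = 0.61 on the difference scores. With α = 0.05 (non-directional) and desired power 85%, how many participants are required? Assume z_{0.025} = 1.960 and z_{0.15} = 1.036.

For a paired (one-sample on differences) test: n = ((z_{α/2} + z_β) / d)².
z_{α/2} + z_β = 1.960 + 1.036 = 2.996.
n = (2.996 / 0.61)² = 4.911² = 24.12.
Round up.

n = 25 pairs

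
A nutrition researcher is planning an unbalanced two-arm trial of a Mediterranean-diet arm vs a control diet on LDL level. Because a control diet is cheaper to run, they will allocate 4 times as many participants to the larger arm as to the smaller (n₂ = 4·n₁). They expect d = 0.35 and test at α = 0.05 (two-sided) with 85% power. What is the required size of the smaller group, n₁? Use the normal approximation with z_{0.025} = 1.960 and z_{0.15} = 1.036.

n₁ = 92

With allocation ratio k = n₂/n₁ = 4, Var(x̄₁−x̄₂) = σ²(1/n₁ + 1/(k·n₁)) = σ²·(k+1)/(k·n₁).
So n₁ = (1 + 1/k)·((z_{α/2} + z_β)/d)² = 1.250 × (2.996/0.35)².
n₁ = 1.250 × 73.27 = 91.6.
Round up: n₁ = 92, giving n₂ = 4 × 92 = 368.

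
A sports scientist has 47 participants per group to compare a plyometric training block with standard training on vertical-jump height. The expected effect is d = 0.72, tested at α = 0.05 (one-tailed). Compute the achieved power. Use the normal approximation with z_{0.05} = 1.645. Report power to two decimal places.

power ≈ 0.97

For two equal groups, power = Φ(d·√(n/2) − z_{α}).
d·√(n/2) = 0.72 × √(47/2) = 0.72 × 4.848 = 3.490.
z_β = 3.490 − 1.645 = 1.845.
Power = Φ(1.845) = 0.968.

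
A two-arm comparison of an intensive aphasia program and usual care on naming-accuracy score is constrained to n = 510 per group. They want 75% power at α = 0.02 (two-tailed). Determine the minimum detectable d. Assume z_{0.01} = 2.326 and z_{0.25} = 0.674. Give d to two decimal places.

d_min ≈ 0.19

For two independent groups of n = 510 each: d_min = (z_{α/2} + z_β)·√(2/n).
z-sum = 2.326 + 0.674 = 3.000.
d_min = 3.000 × √(2/510) = 3.000 × 0.0626 = 0.188.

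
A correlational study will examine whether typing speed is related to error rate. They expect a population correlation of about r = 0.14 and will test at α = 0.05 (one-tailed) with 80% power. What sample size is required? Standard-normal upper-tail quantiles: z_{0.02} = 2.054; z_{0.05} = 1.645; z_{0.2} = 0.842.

n = 315

Fisher's z: C = ½·ln((1+r)/(1−r)) = ½·ln(1.3256) = 0.1409.
n = ((z_{α} + z_β)/C)² + 3.
(1.645 + 0.842) / 0.1409 = 2.487 / 0.1409 = 17.651.
n = 17.651² + 3 = 311.55 + 3 = 314.6.
Round up.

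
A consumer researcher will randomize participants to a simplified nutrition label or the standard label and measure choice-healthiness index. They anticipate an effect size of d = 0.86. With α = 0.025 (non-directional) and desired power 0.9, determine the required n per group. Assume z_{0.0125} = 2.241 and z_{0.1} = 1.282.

n = 34 per group

For two independent groups with equal n: n = 2·((z_{α/2} + z_β) / d)².
z_{α/2} + z_β = 2.241 + 1.282 = 3.523.
n = 2 × (3.523 / 0.86)² = 2 × 4.097² = 2 × 16.78 = 33.6.
Round up to the next whole participant.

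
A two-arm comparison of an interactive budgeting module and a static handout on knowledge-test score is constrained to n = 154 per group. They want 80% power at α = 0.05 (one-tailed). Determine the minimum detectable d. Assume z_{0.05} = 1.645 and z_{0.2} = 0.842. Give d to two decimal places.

d_min ≈ 0.28

For two independent groups of n = 154 each: d_min = (z_{α} + z_β)·√(2/n).
z-sum = 1.645 + 0.842 = 2.487.
d_min = 2.487 × √(2/154) = 2.487 × 0.1140 = 0.283.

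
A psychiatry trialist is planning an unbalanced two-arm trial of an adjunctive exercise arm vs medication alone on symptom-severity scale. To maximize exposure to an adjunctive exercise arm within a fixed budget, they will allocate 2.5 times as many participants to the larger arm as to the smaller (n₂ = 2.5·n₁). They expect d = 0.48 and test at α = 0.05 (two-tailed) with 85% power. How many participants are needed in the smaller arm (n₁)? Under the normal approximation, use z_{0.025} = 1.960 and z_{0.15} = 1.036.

With allocation ratio k = n₂/n₁ = 2.5, Var(x̄₁−x̄₂) = σ²(1/n₁ + 1/(k·n₁)) = σ²·(k+1)/(k·n₁).
So n₁ = (1 + 1/k)·((z_{α/2} + z_β)/d)² = 1.400 × (2.996/0.48)².
n₁ = 1.400 × 38.96 = 54.5.
Round up: n₁ = 55, giving n₂ = ⌈2.5 × 55⌉ = ⌈137.5⌉ = 138.

n₁ = 55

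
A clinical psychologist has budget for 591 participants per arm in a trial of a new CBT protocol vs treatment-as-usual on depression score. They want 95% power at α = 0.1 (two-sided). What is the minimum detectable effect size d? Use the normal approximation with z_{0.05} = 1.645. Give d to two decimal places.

For two independent groups of n = 591 each: d_min = (z_{α/2} + z_β)·√(2/n).
z-sum = 1.645 + 1.645 = 3.290.
d_min = 3.290 × √(2/591) = 3.290 × 0.0582 = 0.191.

d_min ≈ 0.19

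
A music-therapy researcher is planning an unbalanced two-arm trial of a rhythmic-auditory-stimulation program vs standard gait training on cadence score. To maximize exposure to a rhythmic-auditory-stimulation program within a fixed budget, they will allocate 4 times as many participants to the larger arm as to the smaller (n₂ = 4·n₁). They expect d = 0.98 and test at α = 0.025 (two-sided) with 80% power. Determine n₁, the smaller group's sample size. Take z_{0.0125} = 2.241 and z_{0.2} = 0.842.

With allocation ratio k = n₂/n₁ = 4, Var(x̄₁−x̄₂) = σ²(1/n₁ + 1/(k·n₁)) = σ²·(k+1)/(k·n₁).
So n₁ = (1 + 1/k)·((z_{α/2} + z_β)/d)² = 1.250 × (3.083/0.98)².
n₁ = 1.250 × 9.90 = 12.4.
Round up: n₁ = 13, giving n₂ = 4 × 13 = 52.

n₁ = 13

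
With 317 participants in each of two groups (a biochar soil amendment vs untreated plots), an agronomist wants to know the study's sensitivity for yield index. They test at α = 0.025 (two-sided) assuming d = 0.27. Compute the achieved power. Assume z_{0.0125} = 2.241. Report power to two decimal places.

power ≈ 0.88

For two equal groups, power = Φ(d·√(n/2) − z_{α/2}).
d·√(n/2) = 0.27 × √(317/2) = 0.27 × 12.590 = 3.399.
z_β = 3.399 − 2.241 = 1.158.
Power = Φ(1.158) = 0.877.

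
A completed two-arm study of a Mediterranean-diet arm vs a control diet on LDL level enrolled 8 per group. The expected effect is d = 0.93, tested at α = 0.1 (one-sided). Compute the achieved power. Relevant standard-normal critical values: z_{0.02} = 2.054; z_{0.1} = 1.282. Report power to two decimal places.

For two equal groups, power = Φ(d·√(n/2) − z_{α}).
d·√(n/2) = 0.93 × √(8/2) = 0.93 × 2.000 = 1.860.
z_β = 1.860 − 1.282 = 0.578.
Power = Φ(0.578) = 0.718.

power ≈ 0.72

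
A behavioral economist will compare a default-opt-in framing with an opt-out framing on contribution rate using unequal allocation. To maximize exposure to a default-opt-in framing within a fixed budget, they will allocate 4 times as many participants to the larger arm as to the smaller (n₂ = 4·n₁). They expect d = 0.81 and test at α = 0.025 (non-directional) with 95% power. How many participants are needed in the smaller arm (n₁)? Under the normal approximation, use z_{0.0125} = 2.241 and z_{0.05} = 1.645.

n₁ = 29

With allocation ratio k = n₂/n₁ = 4, Var(x̄₁−x̄₂) = σ²(1/n₁ + 1/(k·n₁)) = σ²·(k+1)/(k·n₁).
So n₁ = (1 + 1/k)·((z_{α/2} + z_β)/d)² = 1.250 × (3.886/0.81)².
n₁ = 1.250 × 23.02 = 28.8.
Round up: n₁ = 29, giving n₂ = 4 × 29 = 116.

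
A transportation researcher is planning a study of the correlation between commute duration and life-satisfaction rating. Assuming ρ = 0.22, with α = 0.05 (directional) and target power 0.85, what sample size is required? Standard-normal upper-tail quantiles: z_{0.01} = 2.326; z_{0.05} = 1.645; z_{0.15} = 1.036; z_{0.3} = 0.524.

Fisher's z: C = ½·ln((1+r)/(1−r)) = ½·ln(1.5641) = 0.2237.
n = ((z_{α} + z_β)/C)² + 3.
(1.645 + 1.036) / 0.2237 = 2.681 / 0.2237 = 11.985.
n = 11.985² + 3 = 143.64 + 3 = 146.6.
Round up.

n = 147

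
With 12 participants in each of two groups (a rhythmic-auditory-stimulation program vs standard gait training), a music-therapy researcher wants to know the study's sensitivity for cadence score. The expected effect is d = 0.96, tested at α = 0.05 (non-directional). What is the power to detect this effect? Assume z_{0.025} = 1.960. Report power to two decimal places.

power ≈ 0.65

For two equal groups, power = Φ(d·√(n/2) − z_{α/2}).
d·√(n/2) = 0.96 × √(12/2) = 0.96 × 2.449 = 2.352.
z_β = 2.352 − 1.960 = 0.392.
Power = Φ(0.392) = 0.652.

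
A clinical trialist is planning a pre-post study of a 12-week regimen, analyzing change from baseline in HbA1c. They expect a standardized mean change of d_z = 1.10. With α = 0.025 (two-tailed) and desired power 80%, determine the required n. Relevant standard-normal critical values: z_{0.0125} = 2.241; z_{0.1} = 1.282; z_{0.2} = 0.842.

For a paired (one-sample on differences) test: n = ((z_{α/2} + z_β) / d)².
z_{α/2} + z_β = 2.241 + 0.842 = 3.083.
n = (3.083 / 1.10)² = 2.803² = 7.86.
Round up.

n = 8 pairs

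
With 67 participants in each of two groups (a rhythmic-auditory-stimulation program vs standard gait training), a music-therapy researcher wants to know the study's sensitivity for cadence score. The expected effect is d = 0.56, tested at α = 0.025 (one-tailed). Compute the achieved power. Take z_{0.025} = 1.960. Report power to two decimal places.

power ≈ 0.90

For two equal groups, power = Φ(d·√(n/2) − z_{α}).
d·√(n/2) = 0.56 × √(67/2) = 0.56 × 5.788 = 3.241.
z_β = 3.241 − 1.960 = 1.281.
Power = Φ(1.281) = 0.900.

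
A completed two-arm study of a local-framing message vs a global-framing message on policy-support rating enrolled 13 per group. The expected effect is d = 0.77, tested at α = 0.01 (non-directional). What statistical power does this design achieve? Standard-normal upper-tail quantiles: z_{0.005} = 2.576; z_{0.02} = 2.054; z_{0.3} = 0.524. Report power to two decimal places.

power ≈ 0.27

For two equal groups, power = Φ(d·√(n/2) − z_{α/2}).
d·√(n/2) = 0.77 × √(13/2) = 0.77 × 2.550 = 1.963.
z_β = 1.963 − 2.576 = -0.613.
Power = Φ(-0.613) = 0.270.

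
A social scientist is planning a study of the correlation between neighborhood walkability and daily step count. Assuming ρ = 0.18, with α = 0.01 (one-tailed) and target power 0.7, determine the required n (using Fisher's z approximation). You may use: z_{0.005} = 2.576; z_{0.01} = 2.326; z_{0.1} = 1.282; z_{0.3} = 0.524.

Fisher's z: C = ½·ln((1+r)/(1−r)) = ½·ln(1.4390) = 0.1820.
n = ((z_{α} + z_β)/C)² + 3.
(2.326 + 0.524) / 0.1820 = 2.850 / 0.1820 = 15.659.
n = 15.659² + 3 = 245.21 + 3 = 248.2.
Round up.

n = 249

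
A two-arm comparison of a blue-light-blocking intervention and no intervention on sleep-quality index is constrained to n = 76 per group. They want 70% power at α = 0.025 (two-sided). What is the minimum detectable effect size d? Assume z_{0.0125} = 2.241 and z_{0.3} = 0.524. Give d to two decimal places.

d_min ≈ 0.45

For two independent groups of n = 76 each: d_min = (z_{α/2} + z_β)·√(2/n).
z-sum = 2.241 + 0.524 = 2.765.
d_min = 2.765 × √(2/76) = 2.765 × 0.1622 = 0.449.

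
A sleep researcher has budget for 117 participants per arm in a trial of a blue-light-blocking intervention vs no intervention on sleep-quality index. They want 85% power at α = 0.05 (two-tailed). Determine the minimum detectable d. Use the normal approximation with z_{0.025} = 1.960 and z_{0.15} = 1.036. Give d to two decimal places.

For two independent groups of n = 117 each: d_min = (z_{α/2} + z_β)·√(2/n).
z-sum = 1.960 + 1.036 = 2.996.
d_min = 2.996 × √(2/117) = 2.996 × 0.1307 = 0.392.

d_min ≈ 0.39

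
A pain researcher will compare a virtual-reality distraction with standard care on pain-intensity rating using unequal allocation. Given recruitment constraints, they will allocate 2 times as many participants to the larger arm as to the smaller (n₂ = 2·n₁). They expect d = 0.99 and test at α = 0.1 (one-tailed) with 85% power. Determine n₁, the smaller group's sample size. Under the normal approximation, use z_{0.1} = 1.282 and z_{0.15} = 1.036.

n₁ = 9

With allocation ratio k = n₂/n₁ = 2, Var(x̄₁−x̄₂) = σ²(1/n₁ + 1/(k·n₁)) = σ²·(k+1)/(k·n₁).
So n₁ = (1 + 1/k)·((z_{α} + z_β)/d)² = 1.500 × (2.318/0.99)².
n₁ = 1.500 × 5.48 = 8.2.
Round up: n₁ = 9, giving n₂ = 2 × 9 = 18.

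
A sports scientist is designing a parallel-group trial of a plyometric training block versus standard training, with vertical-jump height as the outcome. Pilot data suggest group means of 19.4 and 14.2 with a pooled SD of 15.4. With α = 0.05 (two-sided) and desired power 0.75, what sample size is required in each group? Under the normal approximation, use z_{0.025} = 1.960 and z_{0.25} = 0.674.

n = 122 per group

Cohen's d = |M₁ − M₂| / SD_pooled = |19.4 − 14.2| / 15.4 = 5.2 / 15.4 = 0.338.
For two independent groups with equal n: n = 2·((z_{α/2} + z_β) / d)².
z_{α/2} + z_β = 1.960 + 0.674 = 2.634.
n = 2 × (2.634 / 0.338)² = 2 × 7.793² = 2 × 60.73 = 121.5.
Round up to the next whole participant.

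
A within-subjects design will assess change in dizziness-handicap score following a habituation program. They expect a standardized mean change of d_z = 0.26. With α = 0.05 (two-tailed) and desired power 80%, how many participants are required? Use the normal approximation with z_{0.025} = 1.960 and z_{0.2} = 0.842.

For a paired (one-sample on differences) test: n = ((z_{α/2} + z_β) / d)².
z_{α/2} + z_β = 1.960 + 0.842 = 2.802.
n = (2.802 / 0.26)² = 10.777² = 116.14.
Round up.

n = 117 pairs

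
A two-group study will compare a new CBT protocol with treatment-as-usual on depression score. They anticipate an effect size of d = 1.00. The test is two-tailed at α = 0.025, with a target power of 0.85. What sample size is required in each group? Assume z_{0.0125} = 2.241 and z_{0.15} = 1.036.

n = 22 per group

For two independent groups with equal n: n = 2·((z_{α/2} + z_β) / d)².
z_{α/2} + z_β = 2.241 + 1.036 = 3.277.
n = 2 × (3.277 / 1.00)² = 2 × 3.277² = 2 × 10.74 = 21.5.
Round up to the next whole participant.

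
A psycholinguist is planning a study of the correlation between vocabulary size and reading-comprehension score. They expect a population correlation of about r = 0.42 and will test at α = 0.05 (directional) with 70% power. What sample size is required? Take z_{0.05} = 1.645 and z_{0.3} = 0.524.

n = 27

Fisher's z: C = ½·ln((1+r)/(1−r)) = ½·ln(2.4483) = 0.4477.
n = ((z_{α} + z_β)/C)² + 3.
(1.645 + 0.524) / 0.4477 = 2.169 / 0.4477 = 4.845.
n = 4.845² + 3 = 23.47 + 3 = 26.5.
Round up.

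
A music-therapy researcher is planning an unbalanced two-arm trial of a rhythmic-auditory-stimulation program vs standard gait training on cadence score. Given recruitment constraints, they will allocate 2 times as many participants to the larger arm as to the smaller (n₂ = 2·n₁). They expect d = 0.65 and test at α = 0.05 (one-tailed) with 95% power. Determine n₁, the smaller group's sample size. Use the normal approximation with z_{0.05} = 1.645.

n₁ = 39

With allocation ratio k = n₂/n₁ = 2, Var(x̄₁−x̄₂) = σ²(1/n₁ + 1/(k·n₁)) = σ²·(k+1)/(k·n₁).
So n₁ = (1 + 1/k)·((z_{α} + z_β)/d)² = 1.500 × (3.290/0.65)².
n₁ = 1.500 × 25.62 = 38.4.
Round up: n₁ = 39, giving n₂ = 2 × 39 = 78.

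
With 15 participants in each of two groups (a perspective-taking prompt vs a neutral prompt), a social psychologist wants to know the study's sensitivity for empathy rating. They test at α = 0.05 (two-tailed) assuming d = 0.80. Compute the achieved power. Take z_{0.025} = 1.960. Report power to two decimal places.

power ≈ 0.59

For two equal groups, power = Φ(d·√(n/2) − z_{α/2}).
d·√(n/2) = 0.80 × √(15/2) = 0.80 × 2.739 = 2.191.
z_β = 2.191 − 1.960 = 0.231.
Power = Φ(0.231) = 0.591.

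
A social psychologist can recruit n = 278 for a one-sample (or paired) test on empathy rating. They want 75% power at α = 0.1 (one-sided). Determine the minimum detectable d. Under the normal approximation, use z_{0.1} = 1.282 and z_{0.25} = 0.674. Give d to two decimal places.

For a single sample (or paired design) of n = 278: d_min = (z_{α} + z_β)/√n.
z-sum = 1.282 + 0.674 = 1.956.
d_min = 1.956 / √278 = 1.956 / 16.673 = 0.117.

d_min ≈ 0.12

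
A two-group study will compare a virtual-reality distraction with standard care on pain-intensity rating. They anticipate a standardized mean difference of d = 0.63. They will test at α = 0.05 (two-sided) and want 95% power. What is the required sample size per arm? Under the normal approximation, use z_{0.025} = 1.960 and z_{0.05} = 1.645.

n = 66 per group

For two independent groups with equal n: n = 2·((z_{α/2} + z_β) / d)².
z_{α/2} + z_β = 1.960 + 1.645 = 3.605.
n = 2 × (3.605 / 0.63)² = 2 × 5.722² = 2 × 32.74 = 65.5.
Round up to the next whole participant.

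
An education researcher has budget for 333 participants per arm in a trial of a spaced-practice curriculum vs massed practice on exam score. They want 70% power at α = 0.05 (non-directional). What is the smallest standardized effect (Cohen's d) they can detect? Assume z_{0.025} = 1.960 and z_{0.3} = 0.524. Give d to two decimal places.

d_min ≈ 0.19

For two independent groups of n = 333 each: d_min = (z_{α/2} + z_β)·√(2/n).
z-sum = 1.960 + 0.524 = 2.484.
d_min = 2.484 × √(2/333) = 2.484 × 0.0775 = 0.193.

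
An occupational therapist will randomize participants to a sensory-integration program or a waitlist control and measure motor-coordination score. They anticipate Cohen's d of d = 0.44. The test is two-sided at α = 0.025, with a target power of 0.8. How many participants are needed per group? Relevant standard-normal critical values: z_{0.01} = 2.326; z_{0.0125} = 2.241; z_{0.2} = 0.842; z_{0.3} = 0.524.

n = 99 per group

For two independent groups with equal n: n = 2·((z_{α/2} + z_β) / d)².
z_{α/2} + z_β = 2.241 + 0.842 = 3.083.
n = 2 × (3.083 / 0.44)² = 2 × 7.007² = 2 × 49.10 = 98.2.
Round up to the next whole participant.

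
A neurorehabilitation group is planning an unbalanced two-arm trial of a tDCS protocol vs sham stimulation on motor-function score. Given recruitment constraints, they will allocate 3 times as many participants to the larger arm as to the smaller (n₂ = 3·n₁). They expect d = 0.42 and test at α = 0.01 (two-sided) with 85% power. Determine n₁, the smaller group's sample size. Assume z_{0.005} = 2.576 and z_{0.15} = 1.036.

n₁ = 99

With allocation ratio k = n₂/n₁ = 3, Var(x̄₁−x̄₂) = σ²(1/n₁ + 1/(k·n₁)) = σ²·(k+1)/(k·n₁).
So n₁ = (1 + 1/k)·((z_{α/2} + z_β)/d)² = 1.333 × (3.612/0.42)².
n₁ = 1.333 × 73.96 = 98.6.
Round up: n₁ = 99, giving n₂ = 3 × 99 = 297.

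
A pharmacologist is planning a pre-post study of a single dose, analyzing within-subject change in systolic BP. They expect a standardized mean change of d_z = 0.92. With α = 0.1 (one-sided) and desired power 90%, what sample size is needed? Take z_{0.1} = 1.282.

n = 8 pairs

For a paired (one-sample on differences) test: n = ((z_{α} + z_β) / d)².
z_{α} + z_β = 1.282 + 1.282 = 2.564.
n = (2.564 / 0.92)² = 2.787² = 7.77.
Round up.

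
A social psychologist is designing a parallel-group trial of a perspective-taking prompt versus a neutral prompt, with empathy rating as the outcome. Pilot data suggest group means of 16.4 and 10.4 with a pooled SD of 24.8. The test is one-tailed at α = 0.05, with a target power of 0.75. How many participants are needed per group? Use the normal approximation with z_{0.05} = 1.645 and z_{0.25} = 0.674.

n = 184 per group

Cohen's d = |M₁ − M₂| / SD_pooled = |16.4 − 10.4| / 24.8 = 6.0 / 24.8 = 0.242.
For two independent groups with equal n: n = 2·((z_{α} + z_β) / d)².
z_{α} + z_β = 1.645 + 0.674 = 2.319.
n = 2 × (2.319 / 0.242)² = 2 × 9.583² = 2 × 91.83 = 183.7.
Round up to the next whole participant.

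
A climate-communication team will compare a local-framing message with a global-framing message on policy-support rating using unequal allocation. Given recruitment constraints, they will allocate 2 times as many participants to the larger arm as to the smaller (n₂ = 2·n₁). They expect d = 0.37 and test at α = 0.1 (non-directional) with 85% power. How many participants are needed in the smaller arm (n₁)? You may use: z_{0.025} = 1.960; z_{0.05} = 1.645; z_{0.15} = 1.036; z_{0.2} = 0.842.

n₁ = 79

With allocation ratio k = n₂/n₁ = 2, Var(x̄₁−x̄₂) = σ²(1/n₁ + 1/(k·n₁)) = σ²·(k+1)/(k·n₁).
So n₁ = (1 + 1/k)·((z_{α/2} + z_β)/d)² = 1.500 × (2.681/0.37)².
n₁ = 1.500 × 52.50 = 78.8.
Round up: n₁ = 79, giving n₂ = 2 × 79 = 158.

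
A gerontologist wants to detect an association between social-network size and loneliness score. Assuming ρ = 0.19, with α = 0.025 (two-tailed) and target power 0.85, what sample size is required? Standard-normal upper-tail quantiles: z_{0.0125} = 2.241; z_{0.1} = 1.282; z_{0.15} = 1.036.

Fisher's z: C = ½·ln((1+r)/(1−r)) = ½·ln(1.4691) = 0.1923.
n = ((z_{α/2} + z_β)/C)² + 3.
(2.241 + 1.036) / 0.1923 = 3.277 / 0.1923 = 17.041.
n = 17.041² + 3 = 290.40 + 3 = 293.4.
Round up.

n = 294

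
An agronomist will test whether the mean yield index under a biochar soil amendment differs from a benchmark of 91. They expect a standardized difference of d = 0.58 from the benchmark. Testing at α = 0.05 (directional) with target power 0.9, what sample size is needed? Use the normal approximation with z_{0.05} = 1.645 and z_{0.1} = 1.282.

n = 26

For a one-sample test: n = ((z_{α} + z_β) / d)².
z_{α} + z_β = 1.645 + 1.282 = 2.927.
n = (2.927 / 0.58)² = 5.047² = 25.47.
Round up.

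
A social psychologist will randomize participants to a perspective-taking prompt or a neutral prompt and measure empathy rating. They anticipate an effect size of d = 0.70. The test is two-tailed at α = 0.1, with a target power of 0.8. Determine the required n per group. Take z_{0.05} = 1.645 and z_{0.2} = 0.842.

n = 26 per group

For two independent groups with equal n: n = 2·((z_{α/2} + z_β) / d)².
z_{α/2} + z_β = 1.645 + 0.842 = 2.487.
n = 2 × (2.487 / 0.70)² = 2 × 3.553² = 2 × 12.62 = 25.2.
Round up to the next whole participant.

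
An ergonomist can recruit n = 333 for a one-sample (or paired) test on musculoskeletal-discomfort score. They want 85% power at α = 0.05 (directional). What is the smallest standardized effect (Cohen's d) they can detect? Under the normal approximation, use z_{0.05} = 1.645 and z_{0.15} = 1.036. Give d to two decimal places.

For a single sample (or paired design) of n = 333: d_min = (z_{α} + z_β)/√n.
z-sum = 1.645 + 1.036 = 2.681.
d_min = 2.681 / √333 = 2.681 / 18.248 = 0.147.

d_min ≈ 0.15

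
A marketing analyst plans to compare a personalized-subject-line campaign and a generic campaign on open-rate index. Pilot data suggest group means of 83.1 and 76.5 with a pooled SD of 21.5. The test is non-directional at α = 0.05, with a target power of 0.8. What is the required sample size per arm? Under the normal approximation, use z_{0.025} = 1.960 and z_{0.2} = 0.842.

n = 167 per group

Cohen's d = |M₁ − M₂| / SD_pooled = |83.1 − 76.5| / 21.5 = 6.6 / 21.5 = 0.307.
For two independent groups with equal n: n = 2·((z_{α/2} + z_β) / d)².
z_{α/2} + z_β = 1.960 + 0.842 = 2.802.
n = 2 × (2.802 / 0.307)² = 2 × 9.127² = 2 × 83.30 = 166.6.
Round up to the next whole participant.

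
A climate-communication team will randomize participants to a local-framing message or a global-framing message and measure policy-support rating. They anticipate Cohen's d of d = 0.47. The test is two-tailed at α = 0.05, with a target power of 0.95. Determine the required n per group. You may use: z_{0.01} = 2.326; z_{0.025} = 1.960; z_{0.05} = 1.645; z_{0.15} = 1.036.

For two independent groups with equal n: n = 2·((z_{α/2} + z_β) / d)².
z_{α/2} + z_β = 1.960 + 1.645 = 3.605.
n = 2 × (3.605 / 0.47)² = 2 × 7.670² = 2 × 58.83 = 117.7.
Round up to the next whole participant.

n = 118 per group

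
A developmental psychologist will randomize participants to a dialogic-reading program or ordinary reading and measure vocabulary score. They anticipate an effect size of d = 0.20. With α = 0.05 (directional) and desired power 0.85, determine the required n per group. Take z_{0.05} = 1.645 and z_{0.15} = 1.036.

n = 360 per group

For two independent groups with equal n: n = 2·((z_{α} + z_β) / d)².
z_{α} + z_β = 1.645 + 1.036 = 2.681.
n = 2 × (2.681 / 0.20)² = 2 × 13.405² = 2 × 179.69 = 359.4.
Round up to the next whole participant.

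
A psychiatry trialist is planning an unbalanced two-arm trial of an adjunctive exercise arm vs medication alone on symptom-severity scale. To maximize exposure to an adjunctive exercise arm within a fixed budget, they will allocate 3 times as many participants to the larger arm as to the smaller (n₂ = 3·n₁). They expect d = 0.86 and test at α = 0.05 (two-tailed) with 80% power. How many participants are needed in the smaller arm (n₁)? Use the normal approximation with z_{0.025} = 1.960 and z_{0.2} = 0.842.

n₁ = 15

With allocation ratio k = n₂/n₁ = 3, Var(x̄₁−x̄₂) = σ²(1/n₁ + 1/(k·n₁)) = σ²·(k+1)/(k·n₁).
So n₁ = (1 + 1/k)·((z_{α/2} + z_β)/d)² = 1.333 × (2.802/0.86)².
n₁ = 1.333 × 10.62 = 14.2.
Round up: n₁ = 15, giving n₂ = 3 × 15 = 45.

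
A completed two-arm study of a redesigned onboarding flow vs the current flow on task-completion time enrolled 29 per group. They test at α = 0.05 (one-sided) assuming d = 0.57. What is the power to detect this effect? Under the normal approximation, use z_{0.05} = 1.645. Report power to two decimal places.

power ≈ 0.70

For two equal groups, power = Φ(d·√(n/2) − z_{α}).
d·√(n/2) = 0.57 × √(29/2) = 0.57 × 3.808 = 2.170.
z_β = 2.170 − 1.645 = 0.525.
Power = Φ(0.525) = 0.700.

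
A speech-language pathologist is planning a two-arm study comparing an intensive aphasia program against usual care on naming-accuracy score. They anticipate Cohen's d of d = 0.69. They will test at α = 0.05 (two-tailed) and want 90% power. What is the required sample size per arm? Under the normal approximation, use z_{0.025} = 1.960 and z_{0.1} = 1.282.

n = 45 per group

For two independent groups with equal n: n = 2·((z_{α/2} + z_β) / d)².
z_{α/2} + z_β = 1.960 + 1.282 = 3.242.
n = 2 × (3.242 / 0.69)² = 2 × 4.699² = 2 × 22.08 = 44.2.
Round up to the next whole participant.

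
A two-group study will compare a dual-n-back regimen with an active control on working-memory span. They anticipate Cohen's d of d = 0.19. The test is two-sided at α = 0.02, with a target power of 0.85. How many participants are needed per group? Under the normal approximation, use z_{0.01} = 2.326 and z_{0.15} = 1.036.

For two independent groups with equal n: n = 2·((z_{α/2} + z_β) / d)².
z_{α/2} + z_β = 2.326 + 1.036 = 3.362.
n = 2 × (3.362 / 0.19)² = 2 × 17.695² = 2 × 313.10 = 626.2.
Round up to the next whole participant.

n = 627 per group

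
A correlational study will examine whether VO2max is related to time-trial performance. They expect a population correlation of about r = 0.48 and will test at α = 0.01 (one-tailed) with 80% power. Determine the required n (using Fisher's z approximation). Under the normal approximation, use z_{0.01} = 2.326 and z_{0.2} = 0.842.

Fisher's z: C = ½·ln((1+r)/(1−r)) = ½·ln(2.8462) = 0.5230.
n = ((z_{α} + z_β)/C)² + 3.
(2.326 + 0.842) / 0.5230 = 3.168 / 0.5230 = 6.057.
n = 6.057² + 3 = 36.69 + 3 = 39.7.
Round up.

n = 40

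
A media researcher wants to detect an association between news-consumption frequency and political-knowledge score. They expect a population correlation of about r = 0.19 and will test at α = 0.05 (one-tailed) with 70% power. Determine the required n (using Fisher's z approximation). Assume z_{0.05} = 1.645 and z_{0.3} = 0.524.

n = 131

Fisher's z: C = ½·ln((1+r)/(1−r)) = ½·ln(1.4691) = 0.1923.
n = ((z_{α} + z_β)/C)² + 3.
(1.645 + 0.524) / 0.1923 = 2.169 / 0.1923 = 11.279.
n = 11.279² + 3 = 127.22 + 3 = 130.2.
Round up.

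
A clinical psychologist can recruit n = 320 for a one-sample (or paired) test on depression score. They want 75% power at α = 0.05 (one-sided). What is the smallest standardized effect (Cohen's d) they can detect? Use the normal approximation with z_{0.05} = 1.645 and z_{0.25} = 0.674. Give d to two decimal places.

d_min ≈ 0.13

For a single sample (or paired design) of n = 320: d_min = (z_{α} + z_β)/√n.
z-sum = 1.645 + 0.674 = 2.319.
d_min = 2.319 / √320 = 2.319 / 17.889 = 0.130.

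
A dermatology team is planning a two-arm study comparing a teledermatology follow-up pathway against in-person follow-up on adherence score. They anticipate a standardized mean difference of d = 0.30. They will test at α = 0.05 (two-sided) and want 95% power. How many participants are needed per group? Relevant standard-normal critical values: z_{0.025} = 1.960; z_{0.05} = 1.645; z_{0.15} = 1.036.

n = 289 per group

For two independent groups with equal n: n = 2·((z_{α/2} + z_β) / d)².
z_{α/2} + z_β = 1.960 + 1.645 = 3.605.
n = 2 × (3.605 / 0.30)² = 2 × 12.017² = 2 × 144.40 = 288.8.
Round up to the next whole participant.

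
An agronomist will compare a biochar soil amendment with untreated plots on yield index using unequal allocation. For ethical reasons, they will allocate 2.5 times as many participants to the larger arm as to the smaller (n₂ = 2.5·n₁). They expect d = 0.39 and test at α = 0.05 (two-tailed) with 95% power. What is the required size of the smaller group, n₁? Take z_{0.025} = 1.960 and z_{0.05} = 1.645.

With allocation ratio k = n₂/n₁ = 2.5, Var(x̄₁−x̄₂) = σ²(1/n₁ + 1/(k·n₁)) = σ²·(k+1)/(k·n₁).
So n₁ = (1 + 1/k)·((z_{α/2} + z_β)/d)² = 1.400 × (3.605/0.39)².
n₁ = 1.400 × 85.44 = 119.6.
Round up: n₁ = 120, giving n₂ = 2.5 × 120 = 300.

n₁ = 120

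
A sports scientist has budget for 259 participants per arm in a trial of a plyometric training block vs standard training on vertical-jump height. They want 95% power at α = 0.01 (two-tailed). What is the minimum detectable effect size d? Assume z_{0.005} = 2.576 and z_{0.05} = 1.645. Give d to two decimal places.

For two independent groups of n = 259 each: d_min = (z_{α/2} + z_β)·√(2/n).
z-sum = 2.576 + 1.645 = 4.221.
d_min = 4.221 × √(2/259) = 4.221 × 0.0879 = 0.371.

d_min ≈ 0.37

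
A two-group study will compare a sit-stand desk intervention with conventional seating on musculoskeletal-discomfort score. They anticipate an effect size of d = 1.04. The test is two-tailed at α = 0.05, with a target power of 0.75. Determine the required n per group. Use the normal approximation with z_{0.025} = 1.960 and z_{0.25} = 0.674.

n = 13 per group

For two independent groups with equal n: n = 2·((z_{α/2} + z_β) / d)².
z_{α/2} + z_β = 1.960 + 0.674 = 2.634.
n = 2 × (2.634 / 1.04)² = 2 × 2.533² = 2 × 6.41 = 12.8.
Round up to the next whole participant.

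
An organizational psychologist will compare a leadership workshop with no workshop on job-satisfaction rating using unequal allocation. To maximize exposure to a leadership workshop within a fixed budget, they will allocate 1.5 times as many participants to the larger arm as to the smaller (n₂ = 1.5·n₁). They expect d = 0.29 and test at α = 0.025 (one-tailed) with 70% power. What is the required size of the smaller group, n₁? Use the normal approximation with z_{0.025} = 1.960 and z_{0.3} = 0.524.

With allocation ratio k = n₂/n₁ = 1.5, Var(x̄₁−x̄₂) = σ²(1/n₁ + 1/(k·n₁)) = σ²·(k+1)/(k·n₁).
So n₁ = (1 + 1/k)·((z_{α} + z_β)/d)² = 1.667 × (2.484/0.29)².
n₁ = 1.667 × 73.37 = 122.3.
Round up: n₁ = 123, giving n₂ = ⌈1.5 × 123⌉ = ⌈184.5⌉ = 185.

n₁ = 123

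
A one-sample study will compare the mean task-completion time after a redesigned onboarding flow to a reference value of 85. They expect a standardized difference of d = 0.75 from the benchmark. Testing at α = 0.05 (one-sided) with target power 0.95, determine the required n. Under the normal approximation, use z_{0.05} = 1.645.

n = 20

For a one-sample test: n = ((z_{α} + z_β) / d)².
z_{α} + z_β = 1.645 + 1.645 = 3.290.
n = (3.290 / 0.75)² = 4.387² = 19.24.
Round up.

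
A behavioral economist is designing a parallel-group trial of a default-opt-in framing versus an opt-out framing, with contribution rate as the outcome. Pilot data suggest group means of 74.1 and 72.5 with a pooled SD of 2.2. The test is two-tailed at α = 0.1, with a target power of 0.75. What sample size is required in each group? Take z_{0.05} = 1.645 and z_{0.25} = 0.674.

n = 21 per group

Cohen's d = |M₁ − M₂| / SD_pooled = |74.1 − 72.5| / 2.2 = 1.6 / 2.2 = 0.727.
For two independent groups with equal n: n = 2·((z_{α/2} + z_β) / d)².
z_{α/2} + z_β = 1.645 + 0.674 = 2.319.
n = 2 × (2.319 / 0.727)² = 2 × 3.190² = 2 × 10.17 = 20.3.
Round up to the next whole participant.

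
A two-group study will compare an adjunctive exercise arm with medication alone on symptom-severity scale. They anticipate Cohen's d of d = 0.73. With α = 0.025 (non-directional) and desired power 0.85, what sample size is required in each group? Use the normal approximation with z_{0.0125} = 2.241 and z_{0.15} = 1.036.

n = 41 per group

For two independent groups with equal n: n = 2·((z_{α/2} + z_β) / d)².
z_{α/2} + z_β = 2.241 + 1.036 = 3.277.
n = 2 × (3.277 / 0.73)² = 2 × 4.489² = 2 × 20.15 = 40.3.
Round up to the next whole participant.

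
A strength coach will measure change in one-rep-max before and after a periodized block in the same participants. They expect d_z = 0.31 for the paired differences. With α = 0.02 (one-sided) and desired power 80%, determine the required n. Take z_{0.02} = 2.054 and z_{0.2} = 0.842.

For a paired (one-sample on differences) test: n = ((z_{α} + z_β) / d)².
z_{α} + z_β = 2.054 + 0.842 = 2.896.
n = (2.896 / 0.31)² = 9.342² = 87.27.
Round up.

n = 88 pairs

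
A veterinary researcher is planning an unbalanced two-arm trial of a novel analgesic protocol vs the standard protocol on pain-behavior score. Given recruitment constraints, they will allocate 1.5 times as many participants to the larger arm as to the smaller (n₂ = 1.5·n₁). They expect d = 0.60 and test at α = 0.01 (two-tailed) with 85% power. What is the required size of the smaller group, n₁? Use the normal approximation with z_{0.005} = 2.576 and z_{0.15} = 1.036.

With allocation ratio k = n₂/n₁ = 1.5, Var(x̄₁−x̄₂) = σ²(1/n₁ + 1/(k·n₁)) = σ²·(k+1)/(k·n₁).
So n₁ = (1 + 1/k)·((z_{α/2} + z_β)/d)² = 1.667 × (3.612/0.60)².
n₁ = 1.667 × 36.24 = 60.4.
Round up: n₁ = 61, giving n₂ = ⌈1.5 × 61⌉ = ⌈91.5⌉ = 92.

n₁ = 61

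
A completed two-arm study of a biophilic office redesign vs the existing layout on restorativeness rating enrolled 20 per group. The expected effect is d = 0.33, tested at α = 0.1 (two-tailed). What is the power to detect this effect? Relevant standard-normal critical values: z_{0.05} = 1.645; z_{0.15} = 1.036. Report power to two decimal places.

For two equal groups, power = Φ(d·√(n/2) − z_{α/2}).
d·√(n/2) = 0.33 × √(20/2) = 0.33 × 3.162 = 1.044.
z_β = 1.044 − 1.645 = -0.601.
Power = Φ(-0.601) = 0.274.

power ≈ 0.27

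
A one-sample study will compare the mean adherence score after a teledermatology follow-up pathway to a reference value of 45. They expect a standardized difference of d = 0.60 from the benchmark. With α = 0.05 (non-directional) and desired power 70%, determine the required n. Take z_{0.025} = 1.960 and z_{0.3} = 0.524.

For a one-sample test: n = ((z_{α/2} + z_β) / d)².
z_{α/2} + z_β = 1.960 + 0.524 = 2.484.
n = (2.484 / 0.60)² = 4.140² = 17.14.
Round up.

n = 18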